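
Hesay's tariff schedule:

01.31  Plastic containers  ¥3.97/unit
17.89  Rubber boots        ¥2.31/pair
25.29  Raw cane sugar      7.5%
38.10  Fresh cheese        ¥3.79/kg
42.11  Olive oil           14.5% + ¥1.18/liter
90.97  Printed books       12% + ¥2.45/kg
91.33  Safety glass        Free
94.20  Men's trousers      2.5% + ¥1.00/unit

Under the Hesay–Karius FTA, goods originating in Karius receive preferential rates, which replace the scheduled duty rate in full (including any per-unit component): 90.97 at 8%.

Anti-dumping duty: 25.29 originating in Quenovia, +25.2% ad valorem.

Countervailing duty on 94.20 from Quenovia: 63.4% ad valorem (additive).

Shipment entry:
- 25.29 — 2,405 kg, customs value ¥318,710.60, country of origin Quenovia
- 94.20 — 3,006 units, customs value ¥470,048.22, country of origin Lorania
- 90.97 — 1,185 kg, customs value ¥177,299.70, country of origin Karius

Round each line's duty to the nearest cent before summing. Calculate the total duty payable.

¥133,159.56

Line 1 (25.29, Quenovia, 2,405 kg, ¥318,710.60):
Base rate for 25.29 is 7.5%.
Additional duty on 25.29 from Quenovia: +25.2%. Applied ad valorem rate: 7.5% + 25.2% = 32.7%.
Duty = ¥318,710.60 × 32.7% = ¥104,218.37.
Line 2 (94.20, Lorania, 3,006 units, ¥470,048.22):
Base rate for 94.20 is 2.5% + ¥1.00/unit.
The additional-duty order on 94.20 targets Quenovia, not Lorania; it does not apply.
Duty = ¥470,048.22 × 2.5% + 3,006 × ¥1.00 = ¥14,757.21.
Line 3 (90.97, Karius, 1,185 kg, ¥177,299.70):
Base rate for 90.97 is 12% + ¥2.45/kg.
Origin Karius qualifies under the Hesay–Karius agreement and 90.97 is covered: preferential rate 8% applies instead.
Duty = ¥177,299.70 × 8% = ¥14,183.98.
Total = ¥104,218.37 + ¥14,757.21 + ¥14,183.98 = ¥133,159.56.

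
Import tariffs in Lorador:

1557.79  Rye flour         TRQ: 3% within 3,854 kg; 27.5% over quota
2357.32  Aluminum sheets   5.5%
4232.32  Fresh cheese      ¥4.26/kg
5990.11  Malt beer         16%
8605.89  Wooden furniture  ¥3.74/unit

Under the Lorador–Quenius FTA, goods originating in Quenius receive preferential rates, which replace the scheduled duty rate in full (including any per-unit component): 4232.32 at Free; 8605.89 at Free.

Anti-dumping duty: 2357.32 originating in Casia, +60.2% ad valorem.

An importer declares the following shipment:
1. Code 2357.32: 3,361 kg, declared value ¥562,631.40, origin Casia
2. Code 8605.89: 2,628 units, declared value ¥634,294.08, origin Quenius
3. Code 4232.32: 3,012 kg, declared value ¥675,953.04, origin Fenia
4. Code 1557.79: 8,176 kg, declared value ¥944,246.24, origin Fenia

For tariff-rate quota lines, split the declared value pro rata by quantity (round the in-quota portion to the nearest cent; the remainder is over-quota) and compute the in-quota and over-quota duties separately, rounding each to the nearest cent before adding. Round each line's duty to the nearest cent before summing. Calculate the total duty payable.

¥533,098.54

Line 1 (2357.32, Casia, 3,361 kg, ¥562,631.40):
Base rate for 2357.32 is 5.5%.
Additional duty on 2357.32 from Casia: +60.2%. Applied ad valorem rate: 5.5% + 60.2% = 65.7%.
Duty = ¥562,631.40 × 65.7% = ¥369,648.83.
Line 2 (8605.89, Quenius, 2,628 units, ¥634,294.08):
Base rate for 8605.89 is ¥3.74/unit.
Origin Quenius qualifies under the Lorador–Quenius agreement and 8605.89 is covered: preferential rate Free applies instead.
Duty = ¥634,294.08 × 0% = ¥0.00.
Line 3 (4232.32, Fenia, 3,012 kg, ¥675,953.04):
Base rate for 4232.32 is ¥4.26/kg.
4232.32 has an FTA preferential rate, but origin Fenia is not Quenius; base rate stands.
Duty = 3,012 × ¥4.26 = ¥12,831.12.
Line 4 (1557.79, Fenia, 8,176 kg, ¥944,246.24):
Code 1557.79 is under a tariff-rate quota (threshold 3,854 kg). In-quota: 3,854 kg at 3%; over-quota: 4,322 kg at 27.5%.
Pro-rata value split: in-quota = ¥944,246.24 × 3,854/8,176 = ¥445,098.46; over-quota = ¥944,246.24 − ¥445,098.46 = ¥499,147.78.
In-quota duty = ¥445,098.46 × 3% = ¥13,352.95. Over-quota duty = ¥499,147.78 × 27.5% = ¥137,265.64.
Line duty = ¥13,352.95 + ¥137,265.64 = ¥150,618.59.
Total = ¥369,648.83 + ¥0.00 + ¥12,831.12 + ¥150,618.59 = ¥533,098.54.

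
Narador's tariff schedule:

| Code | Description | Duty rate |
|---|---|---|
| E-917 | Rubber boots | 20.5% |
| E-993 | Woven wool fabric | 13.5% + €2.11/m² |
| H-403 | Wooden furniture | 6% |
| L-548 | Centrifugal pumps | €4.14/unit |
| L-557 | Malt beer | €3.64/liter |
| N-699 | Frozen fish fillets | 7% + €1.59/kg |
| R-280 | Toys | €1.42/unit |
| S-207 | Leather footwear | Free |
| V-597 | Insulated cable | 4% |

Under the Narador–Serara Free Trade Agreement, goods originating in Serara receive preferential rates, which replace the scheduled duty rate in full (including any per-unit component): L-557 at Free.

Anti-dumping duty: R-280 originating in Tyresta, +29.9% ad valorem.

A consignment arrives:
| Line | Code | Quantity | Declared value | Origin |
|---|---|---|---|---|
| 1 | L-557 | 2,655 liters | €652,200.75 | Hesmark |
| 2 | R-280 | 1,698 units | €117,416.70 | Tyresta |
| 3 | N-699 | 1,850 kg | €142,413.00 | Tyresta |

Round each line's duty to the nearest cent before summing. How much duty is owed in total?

Line 1 (L-557, Hesmark, 2,655 liters, €652,200.75):
Base rate for L-557 is €3.64/liter.
L-557 has an FTA preferential rate, but origin Hesmark is not Serara; base rate stands.
Duty = 2,655 × €3.64 = €9,664.20.
Line 2 (R-280, Tyresta, 1,698 units, €117,416.70):
Base rate for R-280 is €1.42/unit.
Additional duty on R-280 from Tyresta: +29.9% ad valorem. Applied ad valorem rate = 29.9%.
Duty = €117,416.70 × 29.9% + 1,698 × €1.42 = €37,518.75.
Line 3 (N-699, Tyresta, 1,850 kg, €142,413.00):
Base rate for N-699 is 7% + €1.59/kg.
Duty = €142,413.00 × 7% + 1,850 × €1.59 = €12,910.41.
Total = €9,664.20 + €37,518.75 + €12,910.41 = €60,093.36.

€60,093.36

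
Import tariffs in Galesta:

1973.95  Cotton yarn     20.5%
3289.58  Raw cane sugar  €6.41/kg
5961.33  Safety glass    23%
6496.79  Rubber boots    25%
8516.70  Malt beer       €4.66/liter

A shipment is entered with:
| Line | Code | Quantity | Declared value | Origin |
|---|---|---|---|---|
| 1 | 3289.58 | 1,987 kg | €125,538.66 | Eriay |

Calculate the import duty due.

Line 1 (3289.58, Eriay, 1,987 kg, €125,538.66):
Base rate for 3289.58 is €6.41/kg.
Duty = 1,987 × €6.41 = €12,736.67.

€12,736.67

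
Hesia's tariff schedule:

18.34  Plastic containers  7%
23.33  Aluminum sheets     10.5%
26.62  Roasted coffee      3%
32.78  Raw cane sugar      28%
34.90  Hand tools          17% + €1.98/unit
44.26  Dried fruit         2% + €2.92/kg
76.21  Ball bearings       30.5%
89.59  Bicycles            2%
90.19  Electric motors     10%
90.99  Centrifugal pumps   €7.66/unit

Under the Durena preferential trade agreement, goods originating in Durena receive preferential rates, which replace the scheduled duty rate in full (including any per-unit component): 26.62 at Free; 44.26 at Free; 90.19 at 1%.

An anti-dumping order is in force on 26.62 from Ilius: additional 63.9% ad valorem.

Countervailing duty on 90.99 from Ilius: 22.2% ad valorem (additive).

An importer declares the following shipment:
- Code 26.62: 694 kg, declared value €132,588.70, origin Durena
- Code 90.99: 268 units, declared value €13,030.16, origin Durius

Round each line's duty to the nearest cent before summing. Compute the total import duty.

€2,052.88

Line 1 (26.62, Durena, 694 kg, €132,588.70):
Base rate for 26.62 is 3%.
Origin Durena qualifies under the Hesia–Durena agreement and 26.62 is covered: preferential rate Free applies instead.
The additional-duty order on 26.62 targets Ilius, not Durena; it does not apply.
Duty = €132,588.70 × 0% = €0.00.
Line 2 (90.99, Durius, 268 units, €13,030.16):
Base rate for 90.99 is €7.66/unit.
The additional-duty order on 90.99 targets Ilius, not Durius; it does not apply.
Duty = 268 × €7.66 = €2,052.88.
Total = €0.00 + €2,052.88 = €2,052.88.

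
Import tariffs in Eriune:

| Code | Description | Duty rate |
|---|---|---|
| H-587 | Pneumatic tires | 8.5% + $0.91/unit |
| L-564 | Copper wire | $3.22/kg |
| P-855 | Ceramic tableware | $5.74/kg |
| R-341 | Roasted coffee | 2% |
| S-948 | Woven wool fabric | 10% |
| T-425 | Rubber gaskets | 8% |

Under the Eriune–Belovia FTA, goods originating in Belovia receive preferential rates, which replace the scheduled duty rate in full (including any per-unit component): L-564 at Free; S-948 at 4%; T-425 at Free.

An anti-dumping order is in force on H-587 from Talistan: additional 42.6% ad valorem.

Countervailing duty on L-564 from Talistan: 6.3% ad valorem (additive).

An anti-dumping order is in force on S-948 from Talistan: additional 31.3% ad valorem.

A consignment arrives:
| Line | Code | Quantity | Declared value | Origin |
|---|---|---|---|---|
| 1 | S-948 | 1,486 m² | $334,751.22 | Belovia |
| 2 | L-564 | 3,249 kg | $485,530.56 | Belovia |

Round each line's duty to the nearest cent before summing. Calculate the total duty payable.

$13,390.05

Line 1 (S-948, Belovia, 1,486 m², $334,751.22):
Base rate for S-948 is 10%.
Origin Belovia qualifies under the Eriune–Belovia agreement and S-948 is covered: preferential rate 4% applies instead.
The additional-duty order on S-948 targets Talistan, not Belovia; it does not apply.
Duty = $334,751.22 × 4% = $13,390.05.
Line 2 (L-564, Belovia, 3,249 kg, $485,530.56):
Base rate for L-564 is $3.22/kg.
Origin Belovia qualifies under the Eriune–Belovia agreement and L-564 is covered: preferential rate Free applies instead.
The additional-duty order on L-564 targets Talistan, not Belovia; it does not apply.
Duty = $485,530.56 × 0% = $0.00.
Total = $13,390.05 + $0.00 = $13,390.05.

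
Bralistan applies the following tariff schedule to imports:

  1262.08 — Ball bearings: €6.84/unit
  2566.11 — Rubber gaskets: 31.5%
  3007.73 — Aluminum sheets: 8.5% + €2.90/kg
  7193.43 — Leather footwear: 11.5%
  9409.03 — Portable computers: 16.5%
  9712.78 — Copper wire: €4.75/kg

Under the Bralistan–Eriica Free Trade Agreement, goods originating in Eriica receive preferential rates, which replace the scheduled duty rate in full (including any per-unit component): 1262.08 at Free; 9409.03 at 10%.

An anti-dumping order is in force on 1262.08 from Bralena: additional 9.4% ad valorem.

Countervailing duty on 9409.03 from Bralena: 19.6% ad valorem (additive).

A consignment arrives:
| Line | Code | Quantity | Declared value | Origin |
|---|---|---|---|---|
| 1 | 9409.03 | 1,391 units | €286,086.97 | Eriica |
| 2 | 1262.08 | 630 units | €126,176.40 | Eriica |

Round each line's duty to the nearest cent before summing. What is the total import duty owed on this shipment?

Line 1 (9409.03, Eriica, 1,391 units, €286,086.97):
Base rate for 9409.03 is 16.5%.
Origin Eriica qualifies under the Bralistan–Eriica agreement and 9409.03 is covered: preferential rate 10% applies instead.
The additional-duty order on 9409.03 targets Bralena, not Eriica; it does not apply.
Duty = €286,086.97 × 10% = €28,608.70.
Line 2 (1262.08, Eriica, 630 units, €126,176.40):
Base rate for 1262.08 is €6.84/unit.
Origin Eriica qualifies under the Bralistan–Eriica agreement and 1262.08 is covered: preferential rate Free applies instead.
The additional-duty order on 1262.08 targets Bralena, not Eriica; it does not apply.
Duty = €126,176.40 × 0% = €0.00.
Total = €28,608.70 + €0.00 = €28,608.70.

€28,608.70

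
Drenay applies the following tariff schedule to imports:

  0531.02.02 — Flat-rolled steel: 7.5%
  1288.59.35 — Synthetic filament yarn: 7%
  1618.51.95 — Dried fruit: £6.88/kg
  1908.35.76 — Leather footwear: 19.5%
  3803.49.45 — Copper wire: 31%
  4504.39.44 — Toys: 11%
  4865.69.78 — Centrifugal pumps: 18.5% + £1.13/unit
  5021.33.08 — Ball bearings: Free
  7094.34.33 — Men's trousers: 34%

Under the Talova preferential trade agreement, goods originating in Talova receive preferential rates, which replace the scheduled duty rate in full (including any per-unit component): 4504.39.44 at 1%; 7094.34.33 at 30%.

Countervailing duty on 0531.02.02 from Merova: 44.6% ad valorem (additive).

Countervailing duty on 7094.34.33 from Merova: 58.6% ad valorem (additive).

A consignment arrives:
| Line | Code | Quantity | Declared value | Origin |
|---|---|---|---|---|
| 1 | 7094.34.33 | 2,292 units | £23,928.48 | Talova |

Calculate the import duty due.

£7,178.54

Line 1 (7094.34.33, Talova, 2,292 units, £23,928.48):
Base rate for 7094.34.33 is 34%.
Origin Talova qualifies under the Drenay–Talova agreement and 7094.34.33 is covered: preferential rate 30% applies instead.
The additional-duty order on 7094.34.33 targets Merova, not Talova; it does not apply.
Duty = £23,928.48 × 30% = £7,178.54.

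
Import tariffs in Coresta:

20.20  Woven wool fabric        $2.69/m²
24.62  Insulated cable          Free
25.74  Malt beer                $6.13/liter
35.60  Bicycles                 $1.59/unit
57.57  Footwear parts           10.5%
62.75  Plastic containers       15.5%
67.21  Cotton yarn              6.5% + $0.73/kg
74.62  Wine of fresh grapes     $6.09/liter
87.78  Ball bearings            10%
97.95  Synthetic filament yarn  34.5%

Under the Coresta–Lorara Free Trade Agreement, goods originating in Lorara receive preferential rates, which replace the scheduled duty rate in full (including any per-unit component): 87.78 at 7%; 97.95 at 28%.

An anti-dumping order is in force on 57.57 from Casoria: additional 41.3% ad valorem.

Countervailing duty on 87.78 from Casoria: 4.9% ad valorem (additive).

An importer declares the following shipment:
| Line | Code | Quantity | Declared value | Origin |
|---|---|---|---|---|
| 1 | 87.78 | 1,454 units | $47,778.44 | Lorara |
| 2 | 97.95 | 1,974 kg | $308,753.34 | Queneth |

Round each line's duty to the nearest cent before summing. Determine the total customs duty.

Line 1 (87.78, Lorara, 1,454 units, $47,778.44):
Base rate for 87.78 is 10%.
Origin Lorara qualifies under the Coresta–Lorara agreement and 87.78 is covered: preferential rate 7% applies instead.
The additional-duty order on 87.78 targets Casoria, not Lorara; it does not apply.
Duty = $47,778.44 × 7% = $3,344.49.
Line 2 (97.95, Queneth, 1,974 kg, $308,753.34):
Base rate for 97.95 is 34.5%.
97.95 has an FTA preferential rate, but origin Queneth is not Lorara; base rate stands.
Duty = $308,753.34 × 34.5% = $106,519.90.
Total = $3,344.49 + $106,519.90 = $109,864.39.

$109,864.39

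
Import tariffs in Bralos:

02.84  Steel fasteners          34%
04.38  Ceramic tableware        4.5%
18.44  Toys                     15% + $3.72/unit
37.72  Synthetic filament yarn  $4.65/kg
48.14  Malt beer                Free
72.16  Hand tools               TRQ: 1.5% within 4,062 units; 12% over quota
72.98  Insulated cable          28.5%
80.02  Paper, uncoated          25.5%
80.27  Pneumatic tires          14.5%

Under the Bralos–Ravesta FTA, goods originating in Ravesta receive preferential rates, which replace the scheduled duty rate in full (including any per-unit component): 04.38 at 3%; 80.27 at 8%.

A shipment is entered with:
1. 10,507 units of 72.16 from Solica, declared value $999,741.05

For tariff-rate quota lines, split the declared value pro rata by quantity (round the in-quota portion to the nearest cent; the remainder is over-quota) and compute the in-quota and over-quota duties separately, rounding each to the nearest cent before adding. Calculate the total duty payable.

$79,386.50

Line 1 (72.16, Solica, 10,507 units, $999,741.05):
Code 72.16 is under a tariff-rate quota (threshold 4,062 units). In-quota: 4,062 units at 1.5%; over-quota: 6,445 units at 12%.
Pro-rata value split: in-quota = $999,741.05 × 4,062/10,507 = $386,499.30; over-quota = $999,741.05 − $386,499.30 = $613,241.75.
In-quota duty = $386,499.30 × 1.5% = $5,797.49. Over-quota duty = $613,241.75 × 12% = $73,589.01.
Line duty = $5,797.49 + $73,589.01 = $79,386.50.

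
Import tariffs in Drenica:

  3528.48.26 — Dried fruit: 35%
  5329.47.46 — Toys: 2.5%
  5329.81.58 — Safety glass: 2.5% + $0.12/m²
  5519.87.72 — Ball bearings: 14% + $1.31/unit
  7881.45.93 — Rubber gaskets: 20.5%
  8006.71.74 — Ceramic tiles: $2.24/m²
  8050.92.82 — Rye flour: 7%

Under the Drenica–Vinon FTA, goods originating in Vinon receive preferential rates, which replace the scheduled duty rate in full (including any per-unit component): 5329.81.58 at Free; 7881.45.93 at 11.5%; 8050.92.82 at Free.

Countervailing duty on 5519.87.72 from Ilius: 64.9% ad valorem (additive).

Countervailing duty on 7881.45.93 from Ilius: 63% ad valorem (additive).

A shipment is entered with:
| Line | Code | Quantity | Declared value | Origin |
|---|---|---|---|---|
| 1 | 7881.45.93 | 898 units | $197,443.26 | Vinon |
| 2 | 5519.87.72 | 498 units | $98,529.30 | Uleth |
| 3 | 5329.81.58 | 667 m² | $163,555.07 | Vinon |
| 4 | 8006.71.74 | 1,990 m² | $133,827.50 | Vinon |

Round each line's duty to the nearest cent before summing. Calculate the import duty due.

$41,610.05

Line 1 (7881.45.93, Vinon, 898 units, $197,443.26):
Base rate for 7881.45.93 is 20.5%.
Origin Vinon qualifies under the Drenica–Vinon agreement and 7881.45.93 is covered: preferential rate 11.5% applies instead.
The additional-duty order on 7881.45.93 targets Ilius, not Vinon; it does not apply.
Duty = $197,443.26 × 11.5% = $22,705.97.
Line 2 (5519.87.72, Uleth, 498 units, $98,529.30):
Base rate for 5519.87.72 is 14% + $1.31/unit.
The additional-duty order on 5519.87.72 targets Ilius, not Uleth; it does not apply.
Duty = $98,529.30 × 14% + 498 × $1.31 = $14,446.48.
Line 3 (5329.81.58, Vinon, 667 m², $163,555.07):
Base rate for 5329.81.58 is 2.5% + $0.12/m².
Origin Vinon qualifies under the Drenica–Vinon agreement and 5329.81.58 is covered: preferential rate Free applies instead.
Duty = $163,555.07 × 0% = $0.00.
Line 4 (8006.71.74, Vinon, 1,990 m², $133,827.50):
Base rate for 8006.71.74 is $2.24/m².
Origin Vinon is the FTA partner but 8006.71.74 is not on the preference list; base rate stands.
Duty = 1,990 × $2.24 = $4,457.60.
Total = $22,705.97 + $14,446.48 + $0.00 + $4,457.60 = $41,610.05.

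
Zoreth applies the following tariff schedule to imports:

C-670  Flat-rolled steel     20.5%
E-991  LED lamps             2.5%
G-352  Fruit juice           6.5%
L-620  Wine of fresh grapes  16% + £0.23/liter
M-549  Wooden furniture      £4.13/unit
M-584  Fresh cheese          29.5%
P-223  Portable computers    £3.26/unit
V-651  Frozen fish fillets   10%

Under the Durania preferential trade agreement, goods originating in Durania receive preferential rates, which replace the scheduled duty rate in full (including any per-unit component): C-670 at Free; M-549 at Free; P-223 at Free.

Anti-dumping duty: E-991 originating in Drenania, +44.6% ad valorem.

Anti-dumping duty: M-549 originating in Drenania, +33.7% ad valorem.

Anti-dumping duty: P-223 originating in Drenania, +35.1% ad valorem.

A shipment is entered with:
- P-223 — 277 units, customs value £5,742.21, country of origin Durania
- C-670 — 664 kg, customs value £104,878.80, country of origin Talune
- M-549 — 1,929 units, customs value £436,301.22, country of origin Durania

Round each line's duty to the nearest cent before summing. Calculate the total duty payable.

Line 1 (P-223, Durania, 277 units, £5,742.21):
Base rate for P-223 is £3.26/unit.
Origin Durania qualifies under the Zoreth–Durania agreement and P-223 is covered: preferential rate Free applies instead.
The additional-duty order on P-223 targets Drenania, not Durania; it does not apply.
Duty = £5,742.21 × 0% = £0.00.
Line 2 (C-670, Talune, 664 kg, £104,878.80):
Base rate for C-670 is 20.5%.
C-670 has an FTA preferential rate, but origin Talune is not Durania; base rate stands.
Duty = £104,878.80 × 20.5% = £21,500.15.
Line 3 (M-549, Durania, 1,929 units, £436,301.22):
Base rate for M-549 is £4.13/unit.
Origin Durania qualifies under the Zoreth–Durania agreement and M-549 is covered: preferential rate Free applies instead.
The additional-duty order on M-549 targets Drenania, not Durania; it does not apply.
Duty = £436,301.22 × 0% = £0.00.
Total = £0.00 + £21,500.15 + £0.00 = £21,500.15.

£21,500.15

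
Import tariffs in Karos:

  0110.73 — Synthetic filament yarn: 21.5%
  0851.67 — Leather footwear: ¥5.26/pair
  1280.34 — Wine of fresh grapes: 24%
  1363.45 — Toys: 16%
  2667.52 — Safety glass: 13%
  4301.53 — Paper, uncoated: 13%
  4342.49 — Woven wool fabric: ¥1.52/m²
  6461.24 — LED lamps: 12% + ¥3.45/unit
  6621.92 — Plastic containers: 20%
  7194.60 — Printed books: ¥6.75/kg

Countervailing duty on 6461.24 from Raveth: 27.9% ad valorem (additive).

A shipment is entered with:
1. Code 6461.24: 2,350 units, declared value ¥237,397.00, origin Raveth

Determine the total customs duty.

¥102,828.90

Line 1 (6461.24, Raveth, 2,350 units, ¥237,397.00):
Base rate for 6461.24 is 12% + ¥3.45/unit.
Additional duty on 6461.24 from Raveth: +27.9%. Applied ad valorem rate: 12% + 27.9% = 39.9%.
Duty = ¥237,397.00 × 39.9% + 2,350 × ¥3.45 = ¥102,828.90.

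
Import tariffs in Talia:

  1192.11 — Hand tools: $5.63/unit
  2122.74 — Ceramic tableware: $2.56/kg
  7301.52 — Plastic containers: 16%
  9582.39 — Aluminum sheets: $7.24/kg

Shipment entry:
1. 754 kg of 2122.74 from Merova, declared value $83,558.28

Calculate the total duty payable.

Line 1 (2122.74, Merova, 754 kg, $83,558.28):
Base rate for 2122.74 is $2.56/kg.
Duty = 754 × $2.56 = $1,930.24.

$1,930.24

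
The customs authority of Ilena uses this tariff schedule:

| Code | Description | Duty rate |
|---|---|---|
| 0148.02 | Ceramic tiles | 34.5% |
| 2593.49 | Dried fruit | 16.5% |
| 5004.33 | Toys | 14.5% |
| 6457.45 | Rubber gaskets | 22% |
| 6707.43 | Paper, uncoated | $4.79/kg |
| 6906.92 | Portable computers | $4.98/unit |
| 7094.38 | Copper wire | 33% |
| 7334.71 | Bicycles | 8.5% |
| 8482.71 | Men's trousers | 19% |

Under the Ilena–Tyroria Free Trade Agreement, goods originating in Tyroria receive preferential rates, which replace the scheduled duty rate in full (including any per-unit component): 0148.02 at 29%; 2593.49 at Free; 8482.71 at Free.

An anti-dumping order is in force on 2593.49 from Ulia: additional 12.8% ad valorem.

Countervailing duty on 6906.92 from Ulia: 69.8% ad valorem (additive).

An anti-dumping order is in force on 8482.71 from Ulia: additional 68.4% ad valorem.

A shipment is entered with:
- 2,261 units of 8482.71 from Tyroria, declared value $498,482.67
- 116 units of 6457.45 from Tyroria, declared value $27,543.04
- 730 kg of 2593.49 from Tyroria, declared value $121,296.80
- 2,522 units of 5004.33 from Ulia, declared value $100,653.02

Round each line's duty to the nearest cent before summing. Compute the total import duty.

Line 1 (8482.71, Tyroria, 2,261 units, $498,482.67):
Base rate for 8482.71 is 19%.
Origin Tyroria qualifies under the Ilena–Tyroria agreement and 8482.71 is covered: preferential rate Free applies instead.
The additional-duty order on 8482.71 targets Ulia, not Tyroria; it does not apply.
Duty = $498,482.67 × 0% = $0.00.
Line 2 (6457.45, Tyroria, 116 units, $27,543.04):
Base rate for 6457.45 is 22%.
Origin Tyroria is the FTA partner but 6457.45 is not on the preference list; base rate stands.
Duty = $27,543.04 × 22% = $6,059.47.
Line 3 (2593.49, Tyroria, 730 kg, $121,296.80):
Base rate for 2593.49 is 16.5%.
Origin Tyroria qualifies under the Ilena–Tyroria agreement and 2593.49 is covered: preferential rate Free applies instead.
The additional-duty order on 2593.49 targets Ulia, not Tyroria; it does not apply.
Duty = $121,296.80 × 0% = $0.00.
Line 4 (5004.33, Ulia, 2,522 units, $100,653.02):
Base rate for 5004.33 is 14.5%.
Duty = $100,653.02 × 14.5% = $14,594.69.
Total = $0.00 + $6,059.47 + $0.00 + $14,594.69 = $20,654.16.

$20,654.16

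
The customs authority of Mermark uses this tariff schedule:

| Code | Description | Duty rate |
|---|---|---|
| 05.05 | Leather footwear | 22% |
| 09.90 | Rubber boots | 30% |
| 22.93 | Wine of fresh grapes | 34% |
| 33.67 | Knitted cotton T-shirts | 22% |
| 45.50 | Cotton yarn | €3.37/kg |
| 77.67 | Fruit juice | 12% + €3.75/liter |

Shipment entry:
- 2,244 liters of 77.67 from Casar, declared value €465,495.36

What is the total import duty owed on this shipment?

Line 1 (77.67, Casar, 2,244 liters, €465,495.36):
Base rate for 77.67 is 12% + €3.75/liter.
Duty = €465,495.36 × 12% + 2,244 × €3.75 = €64,274.44.

€64,274.44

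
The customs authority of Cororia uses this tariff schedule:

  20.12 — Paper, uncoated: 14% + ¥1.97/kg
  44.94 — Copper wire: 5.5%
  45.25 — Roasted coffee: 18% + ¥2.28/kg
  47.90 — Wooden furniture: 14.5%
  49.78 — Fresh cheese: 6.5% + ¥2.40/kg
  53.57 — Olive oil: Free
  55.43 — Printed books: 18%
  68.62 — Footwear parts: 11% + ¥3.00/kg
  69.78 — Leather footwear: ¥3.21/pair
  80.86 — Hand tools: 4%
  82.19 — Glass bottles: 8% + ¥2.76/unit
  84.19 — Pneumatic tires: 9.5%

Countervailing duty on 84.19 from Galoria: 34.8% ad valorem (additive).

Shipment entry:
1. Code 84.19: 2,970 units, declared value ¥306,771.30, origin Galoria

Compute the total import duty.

¥135,899.69

Line 1 (84.19, Galoria, 2,970 units, ¥306,771.30):
Base rate for 84.19 is 9.5%.
Additional duty on 84.19 from Galoria: +34.8%. Applied ad valorem rate: 9.5% + 34.8% = 44.3%.
Duty = ¥306,771.30 × 44.3% = ¥135,899.69.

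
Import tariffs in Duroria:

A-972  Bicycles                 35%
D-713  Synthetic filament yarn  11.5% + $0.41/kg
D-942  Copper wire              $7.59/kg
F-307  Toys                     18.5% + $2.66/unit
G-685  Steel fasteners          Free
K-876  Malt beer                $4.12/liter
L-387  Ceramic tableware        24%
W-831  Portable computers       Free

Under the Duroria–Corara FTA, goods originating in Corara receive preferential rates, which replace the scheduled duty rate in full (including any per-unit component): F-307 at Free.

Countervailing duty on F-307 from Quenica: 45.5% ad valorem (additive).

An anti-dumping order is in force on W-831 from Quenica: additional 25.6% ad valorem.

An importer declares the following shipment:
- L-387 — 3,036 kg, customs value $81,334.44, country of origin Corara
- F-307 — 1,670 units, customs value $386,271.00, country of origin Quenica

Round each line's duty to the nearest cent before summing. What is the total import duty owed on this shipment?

$271,175.91

Line 1 (L-387, Corara, 3,036 kg, $81,334.44):
Base rate for L-387 is 24%.
Origin Corara is the FTA partner but L-387 is not on the preference list; base rate stands.
Duty = $81,334.44 × 24% = $19,520.27.
Line 2 (F-307, Quenica, 1,670 units, $386,271.00):
Base rate for F-307 is 18.5% + $2.66/unit.
F-307 has an FTA preferential rate, but origin Quenica is not Corara; base rate stands.
Additional duty on F-307 from Quenica: +45.5%. Applied ad valorem rate: 18.5% + 45.5% = 64%.
Duty = $386,271.00 × 64% + 1,670 × $2.66 = $251,655.64.
Total = $19,520.27 + $251,655.64 = $271,175.91.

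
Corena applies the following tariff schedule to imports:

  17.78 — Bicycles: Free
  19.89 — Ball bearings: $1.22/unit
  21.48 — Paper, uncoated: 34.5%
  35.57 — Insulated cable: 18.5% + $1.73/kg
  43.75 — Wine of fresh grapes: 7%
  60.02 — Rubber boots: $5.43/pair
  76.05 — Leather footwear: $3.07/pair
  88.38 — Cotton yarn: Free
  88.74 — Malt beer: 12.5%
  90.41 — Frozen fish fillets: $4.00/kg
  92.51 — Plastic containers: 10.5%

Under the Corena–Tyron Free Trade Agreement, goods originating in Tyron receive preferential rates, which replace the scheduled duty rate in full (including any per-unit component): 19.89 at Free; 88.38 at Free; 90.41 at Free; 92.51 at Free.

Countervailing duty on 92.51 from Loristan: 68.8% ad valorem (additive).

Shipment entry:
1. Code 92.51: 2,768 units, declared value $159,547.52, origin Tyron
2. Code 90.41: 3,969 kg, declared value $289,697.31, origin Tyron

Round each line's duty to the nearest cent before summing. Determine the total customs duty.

Line 1 (92.51, Tyron, 2,768 units, $159,547.52):
Base rate for 92.51 is 10.5%.
Origin Tyron qualifies under the Corena–Tyron agreement and 92.51 is covered: preferential rate Free applies instead.
The additional-duty order on 92.51 targets Loristan, not Tyron; it does not apply.
Duty = $159,547.52 × 0% = $0.00.
Line 2 (90.41, Tyron, 3,969 kg, $289,697.31):
Base rate for 90.41 is $4.00/kg.
Origin Tyron qualifies under the Corena–Tyron agreement and 90.41 is covered: preferential rate Free applies instead.
Duty = $289,697.31 × 0% = $0.00.
Total = $0.00 + $0.00 = $0.00.

$0.00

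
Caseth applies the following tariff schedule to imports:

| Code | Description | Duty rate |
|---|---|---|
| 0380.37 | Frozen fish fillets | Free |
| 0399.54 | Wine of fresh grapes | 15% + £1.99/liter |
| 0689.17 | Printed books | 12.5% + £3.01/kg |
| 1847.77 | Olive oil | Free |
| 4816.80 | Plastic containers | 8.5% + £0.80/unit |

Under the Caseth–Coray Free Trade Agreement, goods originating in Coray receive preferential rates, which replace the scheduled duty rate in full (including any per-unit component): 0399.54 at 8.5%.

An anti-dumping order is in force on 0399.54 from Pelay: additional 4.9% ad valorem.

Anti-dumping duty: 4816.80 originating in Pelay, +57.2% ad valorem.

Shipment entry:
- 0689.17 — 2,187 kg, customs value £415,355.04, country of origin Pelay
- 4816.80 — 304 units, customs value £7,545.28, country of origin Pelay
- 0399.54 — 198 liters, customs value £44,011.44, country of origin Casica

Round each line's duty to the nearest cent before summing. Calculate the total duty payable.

Line 1 (0689.17, Pelay, 2,187 kg, £415,355.04):
Base rate for 0689.17 is 12.5% + £3.01/kg.
Duty = £415,355.04 × 12.5% + 2,187 × £3.01 = £58,502.25.
Line 2 (4816.80, Pelay, 304 units, £7,545.28):
Base rate for 4816.80 is 8.5% + £0.80/unit.
Additional duty on 4816.80 from Pelay: +57.2%. Applied ad valorem rate: 8.5% + 57.2% = 65.7%.
Duty = £7,545.28 × 65.7% + 304 × £0.80 = £5,200.45.
Line 3 (0399.54, Casica, 198 liters, £44,011.44):
Base rate for 0399.54 is 15% + £1.99/liter.
0399.54 has an FTA preferential rate, but origin Casica is not Coray; base rate stands.
The additional-duty order on 0399.54 targets Pelay, not Casica; it does not apply.
Duty = £44,011.44 × 15% + 198 × £1.99 = £6,995.74.
Total = £58,502.25 + £5,200.45 + £6,995.74 = £70,698.44.

£70,698.44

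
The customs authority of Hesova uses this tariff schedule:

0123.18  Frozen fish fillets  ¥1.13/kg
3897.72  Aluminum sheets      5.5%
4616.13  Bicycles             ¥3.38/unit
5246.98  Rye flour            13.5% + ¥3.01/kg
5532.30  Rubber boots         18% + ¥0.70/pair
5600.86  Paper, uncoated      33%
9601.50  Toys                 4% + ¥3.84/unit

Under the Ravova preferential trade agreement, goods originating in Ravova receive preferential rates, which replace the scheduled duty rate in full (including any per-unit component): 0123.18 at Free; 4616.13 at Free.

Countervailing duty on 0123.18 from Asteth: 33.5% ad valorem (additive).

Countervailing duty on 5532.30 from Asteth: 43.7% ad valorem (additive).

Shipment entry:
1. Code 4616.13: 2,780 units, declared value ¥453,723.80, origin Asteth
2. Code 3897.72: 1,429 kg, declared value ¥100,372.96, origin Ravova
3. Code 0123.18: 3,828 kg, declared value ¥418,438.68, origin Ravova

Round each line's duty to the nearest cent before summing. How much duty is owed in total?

Line 1 (4616.13, Asteth, 2,780 units, ¥453,723.80):
Base rate for 4616.13 is ¥3.38/unit.
4616.13 has an FTA preferential rate, but origin Asteth is not Ravova; base rate stands.
Duty = 2,780 × ¥3.38 = ¥9,396.40.
Line 2 (3897.72, Ravova, 1,429 kg, ¥100,372.96):
Base rate for 3897.72 is 5.5%.
Origin Ravova is the FTA partner but 3897.72 is not on the preference list; base rate stands.
Duty = ¥100,372.96 × 5.5% = ¥5,520.51.
Line 3 (0123.18, Ravova, 3,828 kg, ¥418,438.68):
Base rate for 0123.18 is ¥1.13/kg.
Origin Ravova qualifies under the Hesova–Ravova agreement and 0123.18 is covered: preferential rate Free applies instead.
The additional-duty order on 0123.18 targets Asteth, not Ravova; it does not apply.
Duty = ¥418,438.68 × 0% = ¥0.00.
Total = ¥9,396.40 + ¥5,520.51 + ¥0.00 = ¥14,916.91.

¥14,916.91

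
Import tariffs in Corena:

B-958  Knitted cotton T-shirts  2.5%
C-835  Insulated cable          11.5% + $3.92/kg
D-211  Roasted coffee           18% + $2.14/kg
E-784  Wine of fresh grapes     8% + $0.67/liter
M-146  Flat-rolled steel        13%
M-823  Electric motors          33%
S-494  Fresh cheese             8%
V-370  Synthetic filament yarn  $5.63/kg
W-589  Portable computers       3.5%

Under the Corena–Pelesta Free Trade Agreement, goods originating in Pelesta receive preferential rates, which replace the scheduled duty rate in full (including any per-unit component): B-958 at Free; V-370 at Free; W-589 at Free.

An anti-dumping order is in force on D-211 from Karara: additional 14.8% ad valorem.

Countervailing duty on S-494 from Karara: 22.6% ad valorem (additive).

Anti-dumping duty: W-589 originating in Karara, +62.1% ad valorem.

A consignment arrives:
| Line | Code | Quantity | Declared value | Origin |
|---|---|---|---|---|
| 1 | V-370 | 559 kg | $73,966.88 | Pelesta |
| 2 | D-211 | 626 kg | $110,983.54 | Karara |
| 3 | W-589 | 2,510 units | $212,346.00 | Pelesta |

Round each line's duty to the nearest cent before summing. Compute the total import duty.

Line 1 (V-370, Pelesta, 559 kg, $73,966.88):
Base rate for V-370 is $5.63/kg.
Origin Pelesta qualifies under the Corena–Pelesta agreement and V-370 is covered: preferential rate Free applies instead.
Duty = $73,966.88 × 0% = $0.00.
Line 2 (D-211, Karara, 626 kg, $110,983.54):
Base rate for D-211 is 18% + $2.14/kg.
Additional duty on D-211 from Karara: +14.8%. Applied ad valorem rate: 18% + 14.8% = 32.8%.
Duty = $110,983.54 × 32.8% + 626 × $2.14 = $37,742.24.
Line 3 (W-589, Pelesta, 2,510 units, $212,346.00):
Base rate for W-589 is 3.5%.
Origin Pelesta qualifies under the Corena–Pelesta agreement and W-589 is covered: preferential rate Free applies instead.
The additional-duty order on W-589 targets Karara, not Pelesta; it does not apply.
Duty = $212,346.00 × 0% = $0.00.
Total = $0.00 + $37,742.24 + $0.00 = $37,742.24.

$37,742.24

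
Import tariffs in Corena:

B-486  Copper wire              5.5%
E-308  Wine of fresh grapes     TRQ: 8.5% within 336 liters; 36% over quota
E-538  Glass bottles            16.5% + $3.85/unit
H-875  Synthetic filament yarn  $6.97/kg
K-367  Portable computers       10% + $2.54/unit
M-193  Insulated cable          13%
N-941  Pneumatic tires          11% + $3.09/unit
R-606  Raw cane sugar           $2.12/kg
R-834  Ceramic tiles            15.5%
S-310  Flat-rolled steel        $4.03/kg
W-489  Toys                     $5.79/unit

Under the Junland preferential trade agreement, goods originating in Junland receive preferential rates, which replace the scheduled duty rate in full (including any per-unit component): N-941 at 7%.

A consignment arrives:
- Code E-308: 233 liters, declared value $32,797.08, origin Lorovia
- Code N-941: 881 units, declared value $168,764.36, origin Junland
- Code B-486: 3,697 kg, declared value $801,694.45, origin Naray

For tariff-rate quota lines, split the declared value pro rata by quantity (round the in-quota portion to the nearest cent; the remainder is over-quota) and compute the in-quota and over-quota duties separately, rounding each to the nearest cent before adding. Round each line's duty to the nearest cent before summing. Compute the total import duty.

Line 1 (E-308, Lorovia, 233 liters, $32,797.08):
Code E-308 is under a tariff-rate quota (threshold 336 liters). Quantity 233 liters is within the quota, so the in-quota rate 8.5% applies to the full value.
Duty = $32,797.08 × 8.5% = $2,787.75.
Line 2 (N-941, Junland, 881 units, $168,764.36):
Base rate for N-941 is 11% + $3.09/unit.
Origin Junland qualifies under the Corena–Junland agreement and N-941 is covered: preferential rate 7% applies instead.
Duty = $168,764.36 × 7% = $11,813.51.
Line 3 (B-486, Naray, 3,697 kg, $801,694.45):
Base rate for B-486 is 5.5%.
Duty = $801,694.45 × 5.5% = $44,093.19.
Total = $2,787.75 + $11,813.51 + $44,093.19 = $58,694.45.

$58,694.45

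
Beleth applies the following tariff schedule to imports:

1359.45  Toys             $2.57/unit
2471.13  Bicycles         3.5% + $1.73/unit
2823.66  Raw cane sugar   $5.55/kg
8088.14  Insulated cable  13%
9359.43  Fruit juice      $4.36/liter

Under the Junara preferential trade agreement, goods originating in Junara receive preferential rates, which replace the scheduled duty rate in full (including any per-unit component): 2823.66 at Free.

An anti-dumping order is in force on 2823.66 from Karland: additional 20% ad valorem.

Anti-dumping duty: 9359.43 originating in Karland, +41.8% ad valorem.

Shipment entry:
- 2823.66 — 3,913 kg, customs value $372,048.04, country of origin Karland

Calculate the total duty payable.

Line 1 (2823.66, Karland, 3,913 kg, $372,048.04):
Base rate for 2823.66 is $5.55/kg.
2823.66 has an FTA preferential rate, but origin Karland is not Junara; base rate stands.
Additional duty on 2823.66 from Karland: +20% ad valorem. Applied ad valorem rate = 20%.
Duty = $372,048.04 × 20% + 3,913 × $5.55 = $96,126.76.

$96,126.76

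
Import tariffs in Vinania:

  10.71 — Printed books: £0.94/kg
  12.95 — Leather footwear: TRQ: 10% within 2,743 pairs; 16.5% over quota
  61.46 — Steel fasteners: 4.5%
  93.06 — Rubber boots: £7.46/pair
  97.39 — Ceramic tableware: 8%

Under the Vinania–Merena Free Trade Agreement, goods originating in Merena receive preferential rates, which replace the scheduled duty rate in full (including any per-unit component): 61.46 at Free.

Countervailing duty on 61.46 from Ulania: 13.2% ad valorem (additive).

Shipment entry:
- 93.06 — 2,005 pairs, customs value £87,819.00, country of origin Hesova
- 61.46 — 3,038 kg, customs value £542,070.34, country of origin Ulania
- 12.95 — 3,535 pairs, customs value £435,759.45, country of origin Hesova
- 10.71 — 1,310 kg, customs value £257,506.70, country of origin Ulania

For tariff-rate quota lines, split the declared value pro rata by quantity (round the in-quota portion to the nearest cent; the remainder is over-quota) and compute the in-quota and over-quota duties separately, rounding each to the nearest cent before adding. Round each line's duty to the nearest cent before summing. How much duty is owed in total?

£162,057.03

Line 1 (93.06, Hesova, 2,005 pairs, £87,819.00):
Base rate for 93.06 is £7.46/pair.
Duty = 2,005 × £7.46 = £14,957.30.
Line 2 (61.46, Ulania, 3,038 kg, £542,070.34):
Base rate for 61.46 is 4.5%.
61.46 has an FTA preferential rate, but origin Ulania is not Merena; base rate stands.
Additional duty on 61.46 from Ulania: +13.2%. Applied ad valorem rate: 4.5% + 13.2% = 17.7%.
Duty = £542,070.34 × 17.7% = £95,946.45.
Line 3 (12.95, Hesova, 3,535 pairs, £435,759.45):
Code 12.95 is under a tariff-rate quota (threshold 2,743 pairs). In-quota: 2,743 pairs at 10%; over-quota: 792 pairs at 16.5%.
Pro-rata value split: in-quota = £435,759.45 × 2,743/3,535 = £338,129.61; over-quota = £435,759.45 − £338,129.61 = £97,629.84.
In-quota duty = £338,129.61 × 10% = £33,812.96. Over-quota duty = £97,629.84 × 16.5% = £16,108.92.
Line duty = £33,812.96 + £16,108.92 = £49,921.88.
Line 4 (10.71, Ulania, 1,310 kg, £257,506.70):
Base rate for 10.71 is £0.94/kg.
Duty = 1,310 × £0.94 = £1,231.40.
Total = £14,957.30 + £95,946.45 + £49,921.88 + £1,231.40 = £162,057.03.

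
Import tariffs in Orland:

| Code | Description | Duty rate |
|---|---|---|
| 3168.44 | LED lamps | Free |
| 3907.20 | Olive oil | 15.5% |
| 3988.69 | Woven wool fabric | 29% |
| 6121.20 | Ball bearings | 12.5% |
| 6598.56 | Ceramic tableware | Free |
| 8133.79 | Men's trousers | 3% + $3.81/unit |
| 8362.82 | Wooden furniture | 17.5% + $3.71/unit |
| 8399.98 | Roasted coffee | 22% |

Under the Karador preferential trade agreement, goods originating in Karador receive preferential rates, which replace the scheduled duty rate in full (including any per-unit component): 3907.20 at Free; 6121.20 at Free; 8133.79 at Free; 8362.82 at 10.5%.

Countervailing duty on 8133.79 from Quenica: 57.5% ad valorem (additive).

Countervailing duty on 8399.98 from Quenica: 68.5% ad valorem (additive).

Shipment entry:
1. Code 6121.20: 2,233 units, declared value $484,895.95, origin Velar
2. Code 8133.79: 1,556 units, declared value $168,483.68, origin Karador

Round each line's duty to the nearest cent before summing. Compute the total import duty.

Line 1 (6121.20, Velar, 2,233 units, $484,895.95):
Base rate for 6121.20 is 12.5%.
6121.20 has an FTA preferential rate, but origin Velar is not Karador; base rate stands.
Duty = $484,895.95 × 12.5% = $60,611.99.
Line 2 (8133.79, Karador, 1,556 units, $168,483.68):
Base rate for 8133.79 is 3% + $3.81/unit.
Origin Karador qualifies under the Orland–Karador agreement and 8133.79 is covered: preferential rate Free applies instead.
The additional-duty order on 8133.79 targets Quenica, not Karador; it does not apply.
Duty = $168,483.68 × 0% = $0.00.
Total = $60,611.99 + $0.00 = $60,611.99.

$60,611.99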